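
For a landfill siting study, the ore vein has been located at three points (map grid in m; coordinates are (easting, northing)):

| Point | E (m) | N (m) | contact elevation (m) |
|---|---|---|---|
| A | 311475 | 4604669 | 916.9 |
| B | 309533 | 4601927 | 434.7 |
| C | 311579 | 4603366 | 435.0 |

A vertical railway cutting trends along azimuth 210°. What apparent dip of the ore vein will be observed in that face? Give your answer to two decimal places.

Let the plane be z = a·E + b·N + c.
B−A: −1942a − 2742b = −482.2;  C−A: 104a − 1303b = −481.9.
Solving gives a = −0.24615, b = 0.35019.
Unit vector along 210° is (sin 210°, cos 210°) = (-0.5000, -0.8660).
Slope in that direction = a·(-0.5000) + b·(-0.8660) = −0.18020.
Apparent dip = arctan|0.18020| = 10.22° (true dip is 23.2°, so apparent ≤ true as expected).

10.22°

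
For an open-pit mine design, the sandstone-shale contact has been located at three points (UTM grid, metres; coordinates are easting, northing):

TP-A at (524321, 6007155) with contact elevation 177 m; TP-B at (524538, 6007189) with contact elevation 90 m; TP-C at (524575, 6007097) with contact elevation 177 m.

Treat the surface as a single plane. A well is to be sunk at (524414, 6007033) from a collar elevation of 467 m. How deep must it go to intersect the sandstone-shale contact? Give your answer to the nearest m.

Two edge vectors: TP-A→TP-B = (217, 34, -87), TP-A→TP-C = (254, -58, 0).
Normal n = (TP-A→TP-B) × (TP-A→TP-C) = (-5046, -22098, -21222).
So ∂z/∂easting = −n_x/n_z = −0.23777212 and ∂z/∂northing = −n_y/n_z = −1.04127792.
Intercept c from TP-A: 177 + 124668.92 + 6255117.86 = 6379963.78.
At (524414, 6007033): z_contact = −124691.0 − 6254990.8 + 6379963.78 = 281.9 m.
Depth below ground = 467 − 281.9 = 185 m.

185 m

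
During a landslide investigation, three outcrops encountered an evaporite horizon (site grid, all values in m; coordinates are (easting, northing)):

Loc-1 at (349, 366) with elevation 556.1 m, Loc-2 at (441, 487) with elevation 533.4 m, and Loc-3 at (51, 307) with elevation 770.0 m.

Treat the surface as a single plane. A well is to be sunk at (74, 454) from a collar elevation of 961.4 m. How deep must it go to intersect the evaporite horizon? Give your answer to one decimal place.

147.9 m

Two edge vectors: Loc-1→Loc-2 = (92, 121, -22.7), Loc-1→Loc-3 = (-298, -59, 213.9).
Normal n = (Loc-1→Loc-2) × (Loc-1→Loc-3) = (24542.6, -12914.2, 30630).
So ∂z/∂E = −n_x/n_z = −0.80126 and ∂z/∂N = −n_y/n_z = 0.42162.
Intercept c from Loc-1: 556.1 + 279.64 − 154.31 = 681.43.
At (74, 454): z_contact = −59.29 + 191.42 + 681.43 = 813.55 m.
Depth below ground = 961.4 − 813.55 = 147.9 m.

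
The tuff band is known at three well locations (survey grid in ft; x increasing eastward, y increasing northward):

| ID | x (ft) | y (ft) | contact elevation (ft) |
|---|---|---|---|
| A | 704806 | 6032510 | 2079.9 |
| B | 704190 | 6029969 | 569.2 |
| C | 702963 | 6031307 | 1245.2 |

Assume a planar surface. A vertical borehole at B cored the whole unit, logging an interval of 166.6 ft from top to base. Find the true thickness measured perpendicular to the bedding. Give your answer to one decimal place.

144.1 ft

Two edge vectors: A→B = (-616, -2541, -1510.7), A→C = (-1843, -1203, -834.7).
Normal n = (A→B) × (A→C) = (303600.6, 2270044.9, -3942015).
So ∂z/∂x = −n_x/n_z = 0.07702 and ∂z/∂y = −n_y/n_z = 0.57586.
|∇z| = √(a²+b²) = 0.58099, so dip δ = arctan(0.58099) = 30.16°.
True thickness = vertical thickness × cos δ = 166.6 × cos 30.16° = 144.1 ft.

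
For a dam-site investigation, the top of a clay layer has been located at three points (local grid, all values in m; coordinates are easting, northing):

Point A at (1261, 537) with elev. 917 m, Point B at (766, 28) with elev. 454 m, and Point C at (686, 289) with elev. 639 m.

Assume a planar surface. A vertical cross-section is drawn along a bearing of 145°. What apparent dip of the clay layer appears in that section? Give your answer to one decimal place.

Let the plane be z = a·easting + b·northing + c.
Point B−Point A: −495a − 509b = −463;  Point C−Point A: −575a − 248b = −278.
Solving gives a = 0.15701, b = 0.75694.
Unit vector along 145° is (sin 145°, cos 145°) = (0.5736, -0.8192).
Slope in that direction = a·(0.5736) + b·(-0.8192) = −0.52999.
Apparent dip = arctan|0.52999| = 27.9° (true dip is 37.7°, so apparent ≤ true as expected).

27.9°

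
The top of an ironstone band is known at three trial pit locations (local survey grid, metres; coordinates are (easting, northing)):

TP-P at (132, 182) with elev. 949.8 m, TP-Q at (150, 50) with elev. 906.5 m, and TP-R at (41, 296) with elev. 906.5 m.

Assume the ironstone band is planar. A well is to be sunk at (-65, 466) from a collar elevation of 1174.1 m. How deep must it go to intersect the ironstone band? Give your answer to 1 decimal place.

300.4 m

Let the plane be z = a·E + b·N + c.
TP-Q−TP-P: 18a − 132b = −43.3;  TP-R−TP-P: −91a + 114b = −43.3.
Solving gives a = 1.06946, b = 0.47387.
Then c = 949.8 − a·132 − b·182 = 722.39.
At (-65, 466): z_contact = −69.51 + 220.82 + 722.39 = 873.69 m.
Depth below ground = 1174.1 − 873.69 = 300.4 m.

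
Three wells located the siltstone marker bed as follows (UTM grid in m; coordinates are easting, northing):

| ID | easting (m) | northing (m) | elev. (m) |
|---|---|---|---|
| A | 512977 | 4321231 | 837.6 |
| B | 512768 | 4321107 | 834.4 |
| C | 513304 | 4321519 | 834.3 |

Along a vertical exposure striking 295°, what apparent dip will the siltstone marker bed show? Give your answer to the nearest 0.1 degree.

5.6°

Let the plane be z = a·easting + b·northing + c.
B−A: −209a − 124b = −3.2;  C−A: 327a + 288b = −3.3.
Solving gives a = 0.06775, b = −0.08838.
Unit vector along 295° is (sin 295°, cos 295°) = (-0.9063, 0.4226).
Slope in that direction = a·(-0.9063) + b·(0.4226) = −0.09875.
Apparent dip = arctan|0.09875| = 5.6° (true dip is 6.4°, so apparent ≤ true as expected).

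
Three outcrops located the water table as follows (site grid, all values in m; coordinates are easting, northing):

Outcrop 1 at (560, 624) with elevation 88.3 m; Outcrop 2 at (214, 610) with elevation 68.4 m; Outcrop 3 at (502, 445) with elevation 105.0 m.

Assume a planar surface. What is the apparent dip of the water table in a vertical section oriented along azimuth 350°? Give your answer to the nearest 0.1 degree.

Two edge vectors: Outcrop 1→Outcrop 2 = (-346, -14, -19.9), Outcrop 1→Outcrop 3 = (-58, -179, 16.7).
Normal n = (Outcrop 1→Outcrop 2) × (Outcrop 1→Outcrop 3) = (-3795.9, 6932.4, 61122).
So ∂z/∂easting = −n_x/n_z = 0.06210 and ∂z/∂northing = −n_y/n_z = −0.11342.
Unit vector along 350° is (sin 350°, cos 350°) = (-0.1736, 0.9848).
Slope in that direction = a·(-0.1736) + b·(0.9848) = −0.12248.
Apparent dip = arctan|0.12248| = 7.0° (true dip is 7.4°, so apparent ≤ true as expected).

7.0°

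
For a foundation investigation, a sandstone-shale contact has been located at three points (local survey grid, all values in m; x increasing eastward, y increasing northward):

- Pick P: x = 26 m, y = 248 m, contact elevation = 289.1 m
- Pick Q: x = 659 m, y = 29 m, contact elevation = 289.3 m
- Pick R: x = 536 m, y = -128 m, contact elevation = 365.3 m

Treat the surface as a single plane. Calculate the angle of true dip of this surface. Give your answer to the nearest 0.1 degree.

22.0°

Let the plane be z = a·x + b·y + c.
Pick Q−Pick P: 633a − 219b = 0.2;  Pick R−Pick P: 510a − 376b = 76.2.
Solving gives a = −0.13151, b = −0.38104.
Gradient magnitude |∇z| = √(a² + b²) = √(0.01730 + 0.14519) = 0.40310.
True dip = arctan(0.40310) = 22.0°, dipping toward NNE (azimuth ≈ 019°).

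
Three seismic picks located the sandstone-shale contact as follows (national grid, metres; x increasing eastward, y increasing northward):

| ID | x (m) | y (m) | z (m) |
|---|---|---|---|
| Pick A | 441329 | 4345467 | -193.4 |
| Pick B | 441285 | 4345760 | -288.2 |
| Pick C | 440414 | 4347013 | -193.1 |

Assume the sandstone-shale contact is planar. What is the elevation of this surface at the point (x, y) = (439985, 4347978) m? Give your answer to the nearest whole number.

Two edge vectors: Pick A→Pick B = (-44, 293, -94.8), Pick A→Pick C = (-915, 1546, 0.3).
Normal n = (Pick A→Pick B) × (Pick A→Pick C) = (146648.7, 86755.2, 200071).
So ∂z/∂x = −n_x/n_z = −0.73298329 and ∂z/∂y = −n_y/n_z = −0.43362206.
Intercept c from Pick A: -193.4 + 323486.78 + 1884290.37 = 2207583.75.
At (439985, 4347978): z = −322501.7 − 1885379.2 + 2207583.75 = -297.1 m.

-297 m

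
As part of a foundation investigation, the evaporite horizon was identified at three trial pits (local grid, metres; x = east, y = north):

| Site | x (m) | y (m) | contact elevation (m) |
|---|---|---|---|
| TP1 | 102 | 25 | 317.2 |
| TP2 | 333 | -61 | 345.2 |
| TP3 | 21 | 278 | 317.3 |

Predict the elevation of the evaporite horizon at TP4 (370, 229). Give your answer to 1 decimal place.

Let the plane be z = a·x + b·y + c.
TP2−TP1: 231a − 86b = 28;  TP3−TP1: −81a + 253b = 0.1.
Solving gives a = 0.13778, b = 0.04451.
Then c = 317.2 − a·102 − b·25 = 302.03.
At (370, 229): z = 51.0 + 10.2 + 302.03 = 363.2 m.

363.2 m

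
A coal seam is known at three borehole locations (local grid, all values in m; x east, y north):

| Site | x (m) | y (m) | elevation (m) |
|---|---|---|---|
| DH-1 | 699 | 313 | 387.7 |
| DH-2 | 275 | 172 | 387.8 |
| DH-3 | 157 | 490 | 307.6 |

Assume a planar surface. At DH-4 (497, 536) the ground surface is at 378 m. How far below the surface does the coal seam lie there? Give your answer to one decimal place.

55.4 m

Two edge vectors: DH-1→DH-2 = (-424, -141, 0.1), DH-1→DH-3 = (-542, 177, -80.1).
Normal n = (DH-1→DH-2) × (DH-1→DH-3) = (11276.4, -34016.6, -151470).
So ∂z/∂x = −n_x/n_z = 0.07445 and ∂z/∂y = −n_y/n_z = −0.22458.
Intercept c from DH-1: 387.7 − 52.04 + 70.29 = 405.95.
At (497, 536): z_contact = 37.00 − 120.37 + 405.95 = 322.58 m.
Depth below ground = 378 − 322.58 = 55.4 m.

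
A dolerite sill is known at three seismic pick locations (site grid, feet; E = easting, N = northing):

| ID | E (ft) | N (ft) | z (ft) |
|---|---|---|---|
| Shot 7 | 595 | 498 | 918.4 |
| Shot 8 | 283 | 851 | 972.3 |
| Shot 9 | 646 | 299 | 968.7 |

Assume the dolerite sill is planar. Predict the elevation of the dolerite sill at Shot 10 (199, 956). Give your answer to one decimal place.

Let the plane be z = a·E + b·N + c.
Shot 8−Shot 7: −312a + 353b = 53.9;  Shot 9−Shot 7: 51a − 199b = 50.3.
Solving gives a = −0.64607, b = −0.41834.
Then c = 918.4 − a·595 − b·498 = 1511.14.
At (199, 956): z = −128.6 − 399.9 + 1511.14 = 982.6 ft.

982.6 ft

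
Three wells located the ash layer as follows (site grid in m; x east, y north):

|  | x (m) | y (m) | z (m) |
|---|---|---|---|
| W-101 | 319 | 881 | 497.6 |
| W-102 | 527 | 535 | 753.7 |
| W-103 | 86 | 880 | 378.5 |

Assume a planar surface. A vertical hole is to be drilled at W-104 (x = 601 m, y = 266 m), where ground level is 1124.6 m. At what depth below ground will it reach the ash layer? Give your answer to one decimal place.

216.8 m

Let the plane be z = a·x + b·y + c.
W-102−W-101: 208a − 346b = 256.1;  W-103−W-101: −233a − 1b = −119.1.
Solving gives a = 0.51301, b = −0.43177.
Then c = 497.6 − a·319 − b·881 = 714.34.
At (601, 266): z_contact = 308.32 − 114.85 + 714.34 = 907.81 m.
Depth below ground = 1124.6 − 907.81 = 216.8 m.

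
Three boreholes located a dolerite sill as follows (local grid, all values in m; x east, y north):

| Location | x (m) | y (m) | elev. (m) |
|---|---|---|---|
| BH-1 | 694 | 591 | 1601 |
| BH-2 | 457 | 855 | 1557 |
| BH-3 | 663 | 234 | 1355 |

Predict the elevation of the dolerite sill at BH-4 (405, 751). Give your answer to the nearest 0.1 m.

Let the plane be z = a·x + b·y + c.
BH-2−BH-1: −237a + 264b = −44;  BH-3−BH-1: −31a − 357b = −246.
Solving gives a = 0.86916, b = 0.61360.
Then c = 1601 − a·694 − b·591 = 635.16.
At (405, 751): z = 352.0 + 460.8 + 635.16 = 1448.0 m.

1448.0 m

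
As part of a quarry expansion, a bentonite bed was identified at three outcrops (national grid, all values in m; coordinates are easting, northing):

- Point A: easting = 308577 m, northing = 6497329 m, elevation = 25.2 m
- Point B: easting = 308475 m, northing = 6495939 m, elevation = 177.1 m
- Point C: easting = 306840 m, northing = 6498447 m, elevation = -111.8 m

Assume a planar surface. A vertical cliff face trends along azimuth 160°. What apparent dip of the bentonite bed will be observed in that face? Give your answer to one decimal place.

6.1°

Two edge vectors: Point A→Point B = (-102, -1390, 151.9), Point A→Point C = (-1737, 1118, -137).
Normal n = (Point A→Point B) × (Point A→Point C) = (20605.8, -277824.3, -2528466).
So ∂z/∂easting = −n_x/n_z = 0.00815 and ∂z/∂northing = −n_y/n_z = −0.10988.
Unit vector along 160° is (sin 160°, cos 160°) = (0.3420, -0.9397).
Slope in that direction = a·(0.3420) + b·(-0.9397) = 0.10604.
Apparent dip = arctan|0.10604| = 6.1° (true dip is 6.3°, so apparent ≤ true as expected).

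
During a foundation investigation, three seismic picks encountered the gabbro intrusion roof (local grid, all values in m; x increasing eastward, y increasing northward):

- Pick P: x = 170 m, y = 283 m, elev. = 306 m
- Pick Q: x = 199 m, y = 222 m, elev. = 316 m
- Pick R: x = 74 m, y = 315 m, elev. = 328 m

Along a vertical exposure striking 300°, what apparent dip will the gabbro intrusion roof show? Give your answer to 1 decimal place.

Two edge vectors: Pick P→Pick Q = (29, -61, 10), Pick P→Pick R = (-96, 32, 22).
Normal n = (Pick P→Pick Q) × (Pick P→Pick R) = (-1662, -1598, -4928).
So ∂z/∂x = −n_x/n_z = −0.33726 and ∂z/∂y = −n_y/n_z = −0.32427.
Unit vector along 300° is (sin 300°, cos 300°) = (-0.8660, 0.5000).
Slope in that direction = a·(-0.8660) + b·(0.5000) = 0.12994.
Apparent dip = arctan|0.12994| = 7.4° (true dip is 25.1°, so apparent ≤ true as expected).

7.4°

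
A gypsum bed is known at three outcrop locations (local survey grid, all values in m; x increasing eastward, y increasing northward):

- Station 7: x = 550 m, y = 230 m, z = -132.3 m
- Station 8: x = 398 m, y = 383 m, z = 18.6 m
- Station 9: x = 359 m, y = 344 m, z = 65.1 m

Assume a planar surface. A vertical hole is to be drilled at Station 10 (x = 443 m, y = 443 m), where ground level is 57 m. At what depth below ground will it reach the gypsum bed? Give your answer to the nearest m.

94 m

Two edge vectors: Station 7→Station 8 = (-152, 153, 150.9), Station 7→Station 9 = (-191, 114, 197.4).
Normal n = (Station 7→Station 8) × (Station 7→Station 9) = (12999.6, 1182.9, 11895).
So ∂z/∂x = −n_x/n_z = −1.09286 and ∂z/∂y = −n_y/n_z = −0.09945.
Intercept c from Station 7: -132.3 + 601.07 + 22.87 = 491.65.
At (443, 443): z_contact = −484.1 − 44.1 + 491.65 = -36.5 m.
Depth below ground = 57 − (-36.5) = 94 m.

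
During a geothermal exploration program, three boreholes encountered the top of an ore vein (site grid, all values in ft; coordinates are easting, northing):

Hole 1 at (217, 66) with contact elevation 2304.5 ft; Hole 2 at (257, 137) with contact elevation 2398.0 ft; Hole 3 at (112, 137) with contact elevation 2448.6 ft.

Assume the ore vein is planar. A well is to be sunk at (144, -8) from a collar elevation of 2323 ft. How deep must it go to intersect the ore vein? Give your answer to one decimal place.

105.0 ft

Two edge vectors: Hole 1→Hole 2 = (40, 71, 93.5), Hole 1→Hole 3 = (-105, 71, 144.1).
Normal n = (Hole 1→Hole 2) × (Hole 1→Hole 3) = (3592.6, -15581.5, 10295).
So ∂z/∂easting = −n_x/n_z = −0.34897 and ∂z/∂northing = −n_y/n_z = 1.51350.
Intercept c from Hole 1: 2304.5 + 75.73 − 99.89 = 2280.33.
At (144, -8): z_contact = −50.25 − 12.11 + 2280.33 = 2217.98 ft.
Depth below ground = 2323 − 2217.98 = 105.0 ft.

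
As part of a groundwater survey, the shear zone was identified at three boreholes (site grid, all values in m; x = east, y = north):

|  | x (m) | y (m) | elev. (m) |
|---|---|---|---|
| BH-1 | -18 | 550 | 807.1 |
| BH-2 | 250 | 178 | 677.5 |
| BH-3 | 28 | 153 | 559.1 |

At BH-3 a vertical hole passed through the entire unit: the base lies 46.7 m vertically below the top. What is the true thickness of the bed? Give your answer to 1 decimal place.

Let the plane be z = a·x + b·y + c.
BH-2−BH-1: 268a − 372b = −129.6;  BH-3−BH-1: 46a − 397b = −248.
Solving gives a = 0.45702, b = 0.67764.
|∇z| = √(a²+b²) = 0.81735, so dip δ = arctan(0.81735) = 39.26°.
True thickness = vertical thickness × cos δ = 46.7 × cos 39.26° = 36.2 m.

36.2 m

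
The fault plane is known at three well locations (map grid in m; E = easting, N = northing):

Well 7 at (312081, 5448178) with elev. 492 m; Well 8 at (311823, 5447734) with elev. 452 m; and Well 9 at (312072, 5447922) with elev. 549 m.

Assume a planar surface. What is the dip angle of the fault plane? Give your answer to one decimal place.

31.9°

Two edge vectors: Well 7→Well 8 = (-258, -444, -40), Well 7→Well 9 = (-9, -256, 57).
Normal n = (Well 7→Well 8) × (Well 7→Well 9) = (-35548, 15066, 62052).
So ∂z/∂E = −n_x/n_z = 0.57287 and ∂z/∂N = −n_y/n_z = −0.24280.
Gradient magnitude |∇z| = √(a² + b²) = √(0.32819 + 0.05895) = 0.62220.
True dip = arctan(0.62220) = 31.9°, dipping toward WNW (azimuth ≈ 293°).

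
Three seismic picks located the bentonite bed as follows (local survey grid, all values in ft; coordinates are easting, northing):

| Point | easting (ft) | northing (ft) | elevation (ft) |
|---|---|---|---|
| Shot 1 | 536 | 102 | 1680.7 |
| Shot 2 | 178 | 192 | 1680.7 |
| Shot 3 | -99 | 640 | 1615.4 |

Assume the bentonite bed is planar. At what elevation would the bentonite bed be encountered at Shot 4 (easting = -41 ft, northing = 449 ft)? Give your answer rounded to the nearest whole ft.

Two edge vectors: Shot 1→Shot 2 = (-358, 90, 0), Shot 1→Shot 3 = (-635, 538, -65.3).
Normal n = (Shot 1→Shot 2) × (Shot 1→Shot 3) = (-5877, -23377.4, -135454).
So ∂z/∂easting = −n_x/n_z = −0.04339 and ∂z/∂northing = −n_y/n_z = −0.17259.
Intercept c from Shot 1: 1680.7 + 23.26 + 17.60 = 1721.56.
At (-41, 449): z = 1.8 − 77.5 + 1721.56 = 1645.8 ft.

1646 ft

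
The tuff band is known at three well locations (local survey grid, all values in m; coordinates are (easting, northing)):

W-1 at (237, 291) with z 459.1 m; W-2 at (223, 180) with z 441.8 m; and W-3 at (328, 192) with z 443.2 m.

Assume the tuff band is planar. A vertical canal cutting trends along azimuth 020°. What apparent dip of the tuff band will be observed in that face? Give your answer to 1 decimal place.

Two edge vectors: W-1→W-2 = (-14, -111, -17.3), W-1→W-3 = (91, -99, -15.9).
Normal n = (W-1→W-2) × (W-1→W-3) = (52.2, -1796.9, 11487).
So ∂z/∂E = −n_x/n_z = −0.00454 and ∂z/∂N = −n_y/n_z = 0.15643.
Unit vector along 020° is (sin 20°, cos 20°) = (0.3420, 0.9397).
Slope in that direction = a·(0.3420) + b·(0.9397) = 0.14544.
Apparent dip = arctan|0.14544| = 8.3° (true dip is 8.9°, so apparent ≤ true as expected).

8.3°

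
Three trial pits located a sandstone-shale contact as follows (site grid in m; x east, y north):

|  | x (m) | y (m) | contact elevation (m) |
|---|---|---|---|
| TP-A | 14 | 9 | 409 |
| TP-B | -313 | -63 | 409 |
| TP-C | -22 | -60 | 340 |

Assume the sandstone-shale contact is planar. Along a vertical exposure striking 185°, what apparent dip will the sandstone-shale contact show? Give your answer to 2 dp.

47.82°

Let the plane be z = a·x + b·y + c.
TP-B−TP-A: −327a − 72b = 0;  TP-C−TP-A: −36a − 69b = −69.
Solving gives a = −0.24876, b = 1.12979.
Unit vector along 185° is (sin 185°, cos 185°) = (-0.0872, -0.9962).
Slope in that direction = a·(-0.0872) + b·(-0.9962) = −1.10381.
Apparent dip = arctan|1.10381| = 47.82° (true dip is 49.2°, so apparent ≤ true as expected).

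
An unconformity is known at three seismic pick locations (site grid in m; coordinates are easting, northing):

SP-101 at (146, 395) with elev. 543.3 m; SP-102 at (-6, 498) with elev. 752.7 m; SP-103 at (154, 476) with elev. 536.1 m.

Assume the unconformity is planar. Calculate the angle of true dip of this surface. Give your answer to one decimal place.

Let the plane be z = a·easting + b·northing + c.
SP-102−SP-101: −152a + 103b = 209.4;  SP-103−SP-101: 8a + 81b = −7.2.
Solving gives a = −1.34767, b = 0.04421.
Gradient magnitude |∇z| = √(a² + b²) = √(1.81622 + 0.00195) = 1.34840.
True dip = arctan(1.34840) = 53.4°, dipping toward E (azimuth ≈ 092°).

53.4°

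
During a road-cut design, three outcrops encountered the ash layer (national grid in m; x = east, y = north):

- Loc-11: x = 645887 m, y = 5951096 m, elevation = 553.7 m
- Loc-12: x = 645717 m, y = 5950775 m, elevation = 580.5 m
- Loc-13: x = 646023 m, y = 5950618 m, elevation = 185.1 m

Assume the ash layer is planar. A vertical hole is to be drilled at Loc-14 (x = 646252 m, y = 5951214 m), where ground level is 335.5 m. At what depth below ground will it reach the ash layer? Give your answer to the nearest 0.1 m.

Let the plane be z = a·x + b·y + c.
Loc-12−Loc-11: −170a − 321b = 26.8;  Loc-13−Loc-11: 136a − 478b = −368.6.
Solving gives a = −1.049753434, b = 0.472455090.
Then c = 553.7 − a·645887 − b·5951096 = −2133049.80.
At (646252, 5951214): z_contact = −678405.26 + 2811681.34 − 2133049.80 = 226.29 m.
Depth below ground = 335.5 − 226.29 = 109.2 m.

109.2 m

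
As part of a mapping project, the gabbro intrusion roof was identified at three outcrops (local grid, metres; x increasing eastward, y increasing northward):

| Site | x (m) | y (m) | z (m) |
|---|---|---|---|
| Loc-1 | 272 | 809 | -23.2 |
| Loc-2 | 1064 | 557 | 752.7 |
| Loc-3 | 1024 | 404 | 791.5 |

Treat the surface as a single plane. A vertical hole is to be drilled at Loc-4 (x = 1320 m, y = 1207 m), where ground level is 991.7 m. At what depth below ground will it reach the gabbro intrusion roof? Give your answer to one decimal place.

332.4 m

Two edge vectors: Loc-1→Loc-2 = (792, -252, 775.9), Loc-1→Loc-3 = (752, -405, 814.7).
Normal n = (Loc-1→Loc-2) × (Loc-1→Loc-3) = (108935.1, -61765.6, -131256).
So ∂z/∂x = −n_x/n_z = 0.829944 and ∂z/∂y = −n_y/n_z = −0.470574.
Intercept c from Loc-1: -23.2 − 225.74 + 380.69 = 131.75.
At (1320, 1207): z_contact = 1095.53 − 567.98 + 131.75 = 659.29 m.
Depth below ground = 991.7 − 659.29 = 332.4 m.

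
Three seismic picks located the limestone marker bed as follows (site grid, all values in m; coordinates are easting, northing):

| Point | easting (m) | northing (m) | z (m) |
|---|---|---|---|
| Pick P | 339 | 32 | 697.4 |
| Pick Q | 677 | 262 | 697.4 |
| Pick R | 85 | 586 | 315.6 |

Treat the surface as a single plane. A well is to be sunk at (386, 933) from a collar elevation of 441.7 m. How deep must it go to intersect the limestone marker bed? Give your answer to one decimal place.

Two edge vectors: Pick P→Pick Q = (338, 230, 0), Pick P→Pick R = (-254, 554, -381.8).
Normal n = (Pick P→Pick Q) × (Pick P→Pick R) = (-87814, 129048.4, 245672).
So ∂z/∂easting = −n_x/n_z = 0.35744 and ∂z/∂northing = −n_y/n_z = −0.52529.
Intercept c from Pick P: 697.4 − 121.17 + 16.81 = 593.04.
At (386, 933): z_contact = 137.97 − 490.09 + 593.04 = 240.92 m.
Depth below ground = 441.7 − 240.92 = 200.8 m.

200.8 m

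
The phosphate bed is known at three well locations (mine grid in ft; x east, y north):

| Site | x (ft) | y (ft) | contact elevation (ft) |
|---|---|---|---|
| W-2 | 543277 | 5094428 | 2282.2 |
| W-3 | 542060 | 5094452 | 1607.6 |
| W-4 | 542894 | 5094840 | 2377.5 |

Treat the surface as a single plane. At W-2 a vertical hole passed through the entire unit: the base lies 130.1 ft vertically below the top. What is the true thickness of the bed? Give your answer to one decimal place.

94.3 ft

Let the plane be z = a·x + b·y + c.
W-3−W-2: −1217a + 24b = −674.6;  W-4−W-2: −383a + 412b = 95.3.
Solving gives a = 0.56931, b = 0.76055.
|∇z| = √(a²+b²) = 0.95003, so dip δ = arctan(0.95003) = 43.53°.
True thickness = vertical thickness × cos δ = 130.1 × cos 43.53° = 94.3 ft.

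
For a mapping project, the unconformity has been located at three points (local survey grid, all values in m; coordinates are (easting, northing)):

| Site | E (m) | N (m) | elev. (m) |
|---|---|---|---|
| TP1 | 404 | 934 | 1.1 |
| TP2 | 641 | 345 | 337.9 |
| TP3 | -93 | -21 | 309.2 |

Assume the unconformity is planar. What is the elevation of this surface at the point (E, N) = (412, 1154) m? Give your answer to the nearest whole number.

Let the plane be z = a·E + b·N + c.
TP2−TP1: 237a − 589b = 336.8;  TP3−TP1: −497a − 955b = 308.1.
Solving gives a = 0.27005, b = −0.46316.
Then c = 1.1 − a·404 − b·934 = 324.59.
At (412, 1154): z = 111.3 − 534.5 + 324.59 = -98.6 m.

-99 m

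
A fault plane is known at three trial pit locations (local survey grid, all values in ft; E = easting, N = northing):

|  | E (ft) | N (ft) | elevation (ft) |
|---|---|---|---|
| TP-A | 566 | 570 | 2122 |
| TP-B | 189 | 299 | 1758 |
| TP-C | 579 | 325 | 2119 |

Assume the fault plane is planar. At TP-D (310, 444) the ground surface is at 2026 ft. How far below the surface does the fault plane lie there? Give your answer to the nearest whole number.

148 ft

Let the plane be z = a·E + b·N + c.
TP-B−TP-A: −377a − 271b = −364;  TP-C−TP-A: 13a − 245b = −3.
Solving gives a = 0.92156, b = 0.06114.
Then c = 2122 − a·566 − b·570 = 1565.54.
At (310, 444): z_contact = 285.7 + 27.1 + 1565.54 = 1878.4 ft.
Depth below ground = 2026 − 1878.4 = 148 ft.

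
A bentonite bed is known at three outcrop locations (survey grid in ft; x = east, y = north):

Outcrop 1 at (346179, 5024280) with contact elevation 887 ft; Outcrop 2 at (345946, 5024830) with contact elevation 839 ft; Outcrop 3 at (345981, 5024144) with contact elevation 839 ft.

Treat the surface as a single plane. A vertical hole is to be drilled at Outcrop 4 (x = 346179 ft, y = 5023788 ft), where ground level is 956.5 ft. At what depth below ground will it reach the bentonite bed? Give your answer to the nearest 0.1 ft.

Two edge vectors: Outcrop 1→Outcrop 2 = (-233, 550, -48), Outcrop 1→Outcrop 3 = (-198, -136, -48).
Normal n = (Outcrop 1→Outcrop 2) × (Outcrop 1→Outcrop 3) = (-32928, -1680, 140588).
So ∂z/∂x = −n_x/n_z = 0.234216292 and ∂z/∂y = −n_y/n_z = 0.011949811.
Intercept c from Outcrop 1: 887 − 81080.76 − 60039.20 = −140232.96.
At (346179, 5023788): z_contact = 81080.76 + 60033.32 − 140232.96 = 881.12 ft.
Depth below ground = 956.5 − 881.12 = 75.4 ft.

75.4 ft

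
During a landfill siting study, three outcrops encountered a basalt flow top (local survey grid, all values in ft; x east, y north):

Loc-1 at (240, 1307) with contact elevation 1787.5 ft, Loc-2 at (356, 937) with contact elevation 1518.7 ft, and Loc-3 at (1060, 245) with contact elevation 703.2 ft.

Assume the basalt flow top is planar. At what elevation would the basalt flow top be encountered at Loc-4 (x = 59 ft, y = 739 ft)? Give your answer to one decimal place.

1605.4 ft

Two edge vectors: Loc-1→Loc-2 = (116, -370, -268.8), Loc-1→Loc-3 = (820, -1062, -1084.3).
Normal n = (Loc-1→Loc-2) × (Loc-1→Loc-3) = (115725.4, -94637.2, 180208).
So ∂z/∂x = −n_x/n_z = −0.642177 and ∂z/∂y = −n_y/n_z = 0.525155.
Intercept c from Loc-1: 1787.5 + 154.12 − 686.38 = 1255.24.
At (59, 739): z = −37.9 + 388.1 + 1255.24 = 1605.4 ft.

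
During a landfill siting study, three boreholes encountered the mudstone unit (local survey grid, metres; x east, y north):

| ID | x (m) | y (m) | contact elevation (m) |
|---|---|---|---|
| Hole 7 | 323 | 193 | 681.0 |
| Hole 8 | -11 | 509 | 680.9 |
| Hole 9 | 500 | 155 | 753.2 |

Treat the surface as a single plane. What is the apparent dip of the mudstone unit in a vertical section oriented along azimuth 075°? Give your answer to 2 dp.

33.18°

Let the plane be z = a·x + b·y + c.
Hole 8−Hole 7: −334a + 316b = −0.1;  Hole 9−Hole 7: 177a − 38b = 72.2.
Solving gives a = 0.52755, b = 0.55729.
Unit vector along 075° is (sin 75°, cos 75°) = (0.9659, 0.2588).
Slope in that direction = a·(0.9659) + b·(0.2588) = 0.65381.
Apparent dip = arctan|0.65381| = 33.18° (true dip is 37.5°, so apparent ≤ true as expected).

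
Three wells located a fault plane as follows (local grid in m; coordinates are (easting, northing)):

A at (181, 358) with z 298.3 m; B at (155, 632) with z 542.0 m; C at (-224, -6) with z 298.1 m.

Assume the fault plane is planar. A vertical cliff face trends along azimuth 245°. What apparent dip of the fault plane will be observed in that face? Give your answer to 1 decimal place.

Let the plane be z = a·E + b·N + c.
B−A: −26a + 274b = 243.7;  C−A: −405a − 364b = −0.2.
Solving gives a = −0.73610, b = 0.81957.
Unit vector along 245° is (sin 245°, cos 245°) = (-0.9063, -0.4226).
Slope in that direction = a·(-0.9063) + b·(-0.4226) = 0.32077.
Apparent dip = arctan|0.32077| = 17.8° (true dip is 47.8°, so apparent ≤ true as expected).

17.8°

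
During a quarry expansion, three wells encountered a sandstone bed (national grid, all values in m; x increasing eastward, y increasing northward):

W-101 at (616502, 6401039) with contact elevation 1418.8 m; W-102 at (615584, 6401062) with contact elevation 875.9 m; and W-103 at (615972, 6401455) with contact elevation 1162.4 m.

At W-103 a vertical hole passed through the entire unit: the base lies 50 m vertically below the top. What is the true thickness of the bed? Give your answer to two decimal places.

Let the plane be z = a·x + b·y + c.
W-102−W-101: −918a + 23b = −542.9;  W-103−W-101: −530a + 416b = −256.4.
Solving gives a = 0.59494, b = 0.14163.
|∇z| = √(a²+b²) = 0.61157, so dip δ = arctan(0.61157) = 31.45°.
True thickness = vertical thickness × cos δ = 50 × cos 31.45° = 42.66 m.

42.66 m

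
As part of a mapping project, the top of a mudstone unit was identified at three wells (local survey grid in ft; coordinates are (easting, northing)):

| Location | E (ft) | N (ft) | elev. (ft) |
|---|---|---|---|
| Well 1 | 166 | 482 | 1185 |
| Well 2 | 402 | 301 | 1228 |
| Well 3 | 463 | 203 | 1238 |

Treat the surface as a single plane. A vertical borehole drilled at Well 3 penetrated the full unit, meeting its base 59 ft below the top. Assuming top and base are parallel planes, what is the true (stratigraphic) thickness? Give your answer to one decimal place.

57.9 ft

Let the plane be z = a·E + b·N + c.
Well 2−Well 1: 236a − 181b = 43;  Well 3−Well 1: 297a − 279b = 53.
Solving gives a = 0.19889, b = 0.02176.
|∇z| = √(a²+b²) = 0.20008, so dip δ = arctan(0.20008) = 11.31°.
True thickness = vertical thickness × cos δ = 59 × cos 11.31° = 57.9 ft.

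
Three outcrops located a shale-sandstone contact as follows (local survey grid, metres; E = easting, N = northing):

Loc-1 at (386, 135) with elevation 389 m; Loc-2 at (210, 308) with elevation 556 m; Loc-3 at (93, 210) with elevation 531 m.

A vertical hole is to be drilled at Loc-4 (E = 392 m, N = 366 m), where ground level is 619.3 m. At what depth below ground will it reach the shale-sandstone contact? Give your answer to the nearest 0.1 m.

84.7 m

Two edge vectors: Loc-1→Loc-2 = (-176, 173, 167), Loc-1→Loc-3 = (-293, 75, 142).
Normal n = (Loc-1→Loc-2) × (Loc-1→Loc-3) = (12041, -23939, 37489).
So ∂z/∂E = −n_x/n_z = −0.32119 and ∂z/∂N = −n_y/n_z = 0.63856.
Intercept c from Loc-1: 389 + 123.98 − 86.21 = 426.77.
At (392, 366): z_contact = −125.91 + 233.71 + 426.77 = 534.58 m.
Depth below ground = 619.3 − 534.58 = 84.7 m.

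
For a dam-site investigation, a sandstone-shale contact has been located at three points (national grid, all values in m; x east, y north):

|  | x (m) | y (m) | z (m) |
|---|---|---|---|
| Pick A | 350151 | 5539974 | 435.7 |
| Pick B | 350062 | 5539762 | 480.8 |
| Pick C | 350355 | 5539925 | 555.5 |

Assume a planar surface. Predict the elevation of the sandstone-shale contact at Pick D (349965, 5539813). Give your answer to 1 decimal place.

Let the plane be z = a·x + b·y + c.
Pick B−Pick A: −89a − 212b = 45.1;  Pick C−Pick A: 204a − 49b = 119.8.
Solving gives a = 0.487044466, b = −0.417202630.
Then c = 435.7 − a·350151 − b·5539974 = 2141188.31.
At (349965, 5539813): z = 170448.5 − 2311224.6 + 2141188.31 = 412.3 m.

412.3 m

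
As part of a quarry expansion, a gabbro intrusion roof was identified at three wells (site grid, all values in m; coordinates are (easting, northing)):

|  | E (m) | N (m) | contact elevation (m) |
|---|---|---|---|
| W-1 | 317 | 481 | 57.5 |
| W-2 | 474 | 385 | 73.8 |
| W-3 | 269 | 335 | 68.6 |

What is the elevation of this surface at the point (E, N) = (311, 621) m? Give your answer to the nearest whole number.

Let the plane be z = a·E + b·N + c.
W-2−W-1: 157a − 96b = 16.3;  W-3−W-1: −48a − 146b = 11.1.
Solving gives a = 0.04774, b = −0.09172.
Then c = 57.5 − a·317 − b·481 = 86.49.
At (311, 621): z = 14.8 − 57.0 + 86.49 = 44.4 m.

44 m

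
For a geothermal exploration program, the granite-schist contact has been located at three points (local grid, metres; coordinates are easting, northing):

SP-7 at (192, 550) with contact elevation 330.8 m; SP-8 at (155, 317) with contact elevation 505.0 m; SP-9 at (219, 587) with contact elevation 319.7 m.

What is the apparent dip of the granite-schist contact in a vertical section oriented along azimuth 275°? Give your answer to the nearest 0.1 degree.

40.6°

Two edge vectors: SP-7→SP-8 = (-37, -233, 174.2), SP-7→SP-9 = (27, 37, -11.1).
Normal n = (SP-7→SP-8) × (SP-7→SP-9) = (-3859.1, 4292.7, 4922).
So ∂z/∂easting = −n_x/n_z = 0.78405 and ∂z/∂northing = −n_y/n_z = −0.87215.
Unit vector along 275° is (sin 275°, cos 275°) = (-0.9962, 0.0872).
Slope in that direction = a·(-0.9962) + b·(0.0872) = −0.85708.
Apparent dip = arctan|0.85708| = 40.6° (true dip is 49.5°, so apparent ≤ true as expected).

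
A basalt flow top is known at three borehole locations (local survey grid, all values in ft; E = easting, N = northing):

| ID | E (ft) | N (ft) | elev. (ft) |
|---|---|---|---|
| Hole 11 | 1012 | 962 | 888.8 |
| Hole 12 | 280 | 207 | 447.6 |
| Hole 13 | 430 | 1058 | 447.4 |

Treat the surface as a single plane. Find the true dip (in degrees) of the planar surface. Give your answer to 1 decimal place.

Two edge vectors: Hole 11→Hole 12 = (-732, -755, -441.2), Hole 11→Hole 13 = (-582, 96, -441.4).
Normal n = (Hole 11→Hole 12) × (Hole 11→Hole 13) = (375612.2, -66326.4, -509682).
So ∂z/∂E = −n_x/n_z = 0.73695 and ∂z/∂N = −n_y/n_z = −0.13013.
Gradient magnitude |∇z| = √(a² + b²) = √(0.54310 + 0.01693) = 0.74836.
True dip = arctan(0.74836) = 36.8°, dipping toward W (azimuth ≈ 280°).

36.8°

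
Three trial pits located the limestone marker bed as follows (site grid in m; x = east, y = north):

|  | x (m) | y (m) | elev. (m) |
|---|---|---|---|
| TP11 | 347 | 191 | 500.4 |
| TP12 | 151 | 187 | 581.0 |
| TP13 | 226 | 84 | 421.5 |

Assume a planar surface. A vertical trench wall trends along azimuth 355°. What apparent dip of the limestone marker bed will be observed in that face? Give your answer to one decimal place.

Two edge vectors: TP11→TP12 = (-196, -4, 80.6), TP11→TP13 = (-121, -107, -78.9).
Normal n = (TP11→TP12) × (TP11→TP13) = (8939.8, -25217, 20488).
So ∂z/∂x = −n_x/n_z = −0.43634 and ∂z/∂y = −n_y/n_z = 1.23082.
Unit vector along 355° is (sin 355°, cos 355°) = (-0.0872, 0.9962).
Slope in that direction = a·(-0.0872) + b·(0.9962) = 1.26416.
Apparent dip = arctan|1.26416| = 51.7° (true dip is 52.6°, so apparent ≤ true as expected).

51.7°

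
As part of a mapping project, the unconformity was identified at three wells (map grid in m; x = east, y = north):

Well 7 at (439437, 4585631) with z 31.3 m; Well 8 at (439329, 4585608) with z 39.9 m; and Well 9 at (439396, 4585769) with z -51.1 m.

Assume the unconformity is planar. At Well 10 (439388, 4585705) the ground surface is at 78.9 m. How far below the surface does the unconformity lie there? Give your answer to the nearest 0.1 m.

93.0 m

Let the plane be z = a·x + b·y + c.
Well 8−Well 7: −108a − 23b = 8.6;  Well 9−Well 7: −41a + 138b = −82.4.
Solving gives a = 0.044702467, b = −0.583820281.
Then c = 31.3 − a·439437 − b·4585631 = 2657571.76.
At (439388, 4585705): z_contact = 19641.73 − 2677227.58 + 2657571.76 = -14.09 m.
Depth below ground = 78.9 − (-14.09) = 93.0 m.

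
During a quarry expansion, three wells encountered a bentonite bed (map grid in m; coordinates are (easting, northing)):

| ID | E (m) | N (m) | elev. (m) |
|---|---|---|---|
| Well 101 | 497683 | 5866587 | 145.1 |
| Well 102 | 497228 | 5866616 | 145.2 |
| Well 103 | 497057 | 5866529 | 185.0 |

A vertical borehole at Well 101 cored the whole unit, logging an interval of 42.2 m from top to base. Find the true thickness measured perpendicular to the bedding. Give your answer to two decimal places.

39.09 m

Let the plane be z = a·E + b·N + c.
Well 102−Well 101: −455a + 29b = 0.1;  Well 103−Well 101: −626a − 58b = 39.9.
Solving gives a = −0.02611, b = −0.40616.
|∇z| = √(a²+b²) = 0.40700, so dip δ = arctan(0.40700) = 22.15°.
True thickness = vertical thickness × cos δ = 42.2 × cos 22.15° = 39.09 m.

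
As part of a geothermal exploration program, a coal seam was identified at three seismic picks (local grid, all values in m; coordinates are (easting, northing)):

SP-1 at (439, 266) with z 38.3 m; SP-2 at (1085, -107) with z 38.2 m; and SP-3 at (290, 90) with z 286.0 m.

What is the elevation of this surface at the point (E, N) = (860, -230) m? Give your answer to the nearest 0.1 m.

Two edge vectors: SP-1→SP-2 = (646, -373, -0.1), SP-1→SP-3 = (-149, -176, 247.7).
Normal n = (SP-1→SP-2) × (SP-1→SP-3) = (-92409.7, -159999.3, -169273).
So ∂z/∂E = −n_x/n_z = −0.545921 and ∂z/∂N = −n_y/n_z = −0.945215.
Intercept c from SP-1: 38.3 + 239.66 + 251.43 = 529.39.
At (860, -230): z = −469.5 + 217.4 + 529.39 = 277.3 m.

277.3 m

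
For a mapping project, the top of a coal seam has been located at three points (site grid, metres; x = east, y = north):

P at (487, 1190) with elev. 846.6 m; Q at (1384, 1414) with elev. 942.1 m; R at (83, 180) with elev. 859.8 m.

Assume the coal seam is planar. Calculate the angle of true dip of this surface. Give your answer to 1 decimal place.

Let the plane be z = a·x + b·y + c.
Q−P: 897a + 224b = 95.5;  R−P: −404a − 1010b = 13.2.
Solving gives a = 0.12191, b = −0.06183.
Gradient magnitude |∇z| = √(a² + b²) = √(0.01486 + 0.00382) = 0.13669.
True dip = arctan(0.13669) = 7.8°, dipping toward WNW (azimuth ≈ 297°).

7.8°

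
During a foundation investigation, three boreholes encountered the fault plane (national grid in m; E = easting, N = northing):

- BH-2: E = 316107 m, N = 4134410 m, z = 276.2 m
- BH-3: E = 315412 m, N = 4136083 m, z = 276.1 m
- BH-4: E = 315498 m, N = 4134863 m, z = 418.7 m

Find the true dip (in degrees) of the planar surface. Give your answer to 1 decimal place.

20.1°

Let the plane be z = a·E + b·N + c.
BH-3−BH-2: −695a + 1673b = −0.1;  BH-4−BH-2: −609a + 453b = 142.5.
Solving gives a = −0.33869, b = −0.14076.
Gradient magnitude |∇z| = √(a² + b²) = √(0.11471 + 0.01981) = 0.36678.
True dip = arctan(0.36678) = 20.1°, dipping toward ENE (azimuth ≈ 067°).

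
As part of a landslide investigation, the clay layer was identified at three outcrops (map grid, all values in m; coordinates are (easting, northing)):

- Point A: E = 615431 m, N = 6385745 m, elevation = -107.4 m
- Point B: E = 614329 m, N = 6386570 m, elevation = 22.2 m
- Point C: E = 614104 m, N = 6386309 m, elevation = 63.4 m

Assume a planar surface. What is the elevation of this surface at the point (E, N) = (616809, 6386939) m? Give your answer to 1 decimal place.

Two edge vectors: Point A→Point B = (-1102, 825, 129.6), Point A→Point C = (-1327, 564, 170.8).
Normal n = (Point A→Point B) × (Point A→Point C) = (67815.6, 16242.4, 473247).
So ∂z/∂E = −n_x/n_z = −0.143298531 and ∂z/∂N = −n_y/n_z = −0.034321190.
Intercept c from Point A: -107.4 + 88190.36 + 219166.36 = 307249.32.
At (616809, 6386939): z = −88387.8 − 219207.3 + 307249.32 = -345.8 m.

-345.8 m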